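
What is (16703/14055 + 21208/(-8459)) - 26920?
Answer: -290973554833/10808295 ≈ -26921.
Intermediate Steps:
(16703/14055 + 21208/(-8459)) - 26920 = (16703*(1/14055) + 21208*(-1/8459)) - 26920 = (16703/14055 - 1928/769) - 26920 = -14253433/10808295 - 26920 = -290973554833/10808295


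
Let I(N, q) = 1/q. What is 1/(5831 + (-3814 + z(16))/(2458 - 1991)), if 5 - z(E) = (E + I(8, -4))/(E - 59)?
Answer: 80324/467714159 ≈ 0.00017174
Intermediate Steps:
z(E) = 5 - (-¼ + E)/(-59 + E) (z(E) = 5 - (E + 1/(-4))/(E - 59) = 5 - (E - ¼)/(-59 + E) = 5 - (-¼ + E)/(-59 + E))
1/(5831 + (-3814 + z(16))/(2458 - 1991)) = 1/(5831 + (-3814 + (-1179 + 16*16)/(4*(-59 + 16)))/(2458 - 1991)) = 1/(5831 + (-3814 + (¼)*(-1179 + 256)/(-43))/467) = 1/(5831 + (-3814 + (¼)*(-1/43)*(-923))*(1/467)) = 1/(5831 + (-3814 + 923/172)*(1/467)) = 1/(5831 - 655085/172*1/467) = 1/(5831 - 655085/80324) = 1/(467714159/80324) = 80324/467714159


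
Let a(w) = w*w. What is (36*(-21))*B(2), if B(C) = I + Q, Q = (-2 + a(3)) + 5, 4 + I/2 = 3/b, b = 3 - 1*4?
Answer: 1512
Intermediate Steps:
b = -1 (b = 3 - 4 = -1)
a(w) = w²
I = -14 (I = -8 + 2*(3/(-1)) = -8 + 2*(3*(-1)) = -8 + 2*(-3) = -8 - 6 = -14)
Q = 12 (Q = (-2 + 3²) + 5 = (-2 + 9) + 5 = 7 + 5 = 12)
B(C) = -2 (B(C) = -14 + 12 = -2)
(36*(-21))*B(2) = (36*(-21))*(-2) = -756*(-2) = 1512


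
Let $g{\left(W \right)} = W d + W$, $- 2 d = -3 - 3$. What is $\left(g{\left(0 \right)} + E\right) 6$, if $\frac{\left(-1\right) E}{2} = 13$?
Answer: $-156$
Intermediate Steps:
$E = -26$ ($E = \left(-2\right) 13 = -26$)
$d = 3$ ($d = - \frac{-3 - 3}{2} = \left(- \frac{1}{2}\right) \left(-6\right) = 3$)
$g{\left(W \right)} = 4 W$ ($g{\left(W \right)} = W 3 + W = 3 W + W = 4 W$)
$\left(g{\left(0 \right)} + E\right) 6 = \left(4 \cdot 0 - 26\right) 6 = \left(0 - 26\right) 6 = \left(-26\right) 6 = -156$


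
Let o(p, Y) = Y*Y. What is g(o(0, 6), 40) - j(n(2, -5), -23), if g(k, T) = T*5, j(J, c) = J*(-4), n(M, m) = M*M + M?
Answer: 224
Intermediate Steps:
o(p, Y) = Y²
n(M, m) = M + M² (n(M, m) = M² + M = M + M²)
j(J, c) = -4*J
g(k, T) = 5*T
g(o(0, 6), 40) - j(n(2, -5), -23) = 5*40 - (-4)*2*(1 + 2) = 200 - (-4)*2*3 = 200 - (-4)*6 = 200 - 1*(-24) = 200 + 24 = 224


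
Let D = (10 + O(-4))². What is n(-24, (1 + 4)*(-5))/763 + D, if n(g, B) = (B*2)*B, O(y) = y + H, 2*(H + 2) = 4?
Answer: 28718/763 ≈ 37.638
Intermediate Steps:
H = 0 (H = -2 + (½)*4 = -2 + 2 = 0)
O(y) = y (O(y) = y + 0 = y)
n(g, B) = 2*B² (n(g, B) = (2*B)*B = 2*B²)
D = 36 (D = (10 - 4)² = 6² = 36)
n(-24, (1 + 4)*(-5))/763 + D = (2*((1 + 4)*(-5))²)/763 + 36 = (2*(5*(-5))²)*(1/763) + 36 = (2*(-25)²)*(1/763) + 36 = (2*625)*(1/763) + 36 = 1250*(1/763) + 36 = 1250/763 + 36 = 28718/763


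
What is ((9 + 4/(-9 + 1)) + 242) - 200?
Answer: 101/2 ≈ 50.500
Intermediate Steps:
((9 + 4/(-9 + 1)) + 242) - 200 = ((9 + 4/(-8)) + 242) - 200 = ((9 + 4*(-1/8)) + 242) - 200 = ((9 - 1/2) + 242) - 200 = (17/2 + 242) - 200 = 501/2 - 200 = 101/2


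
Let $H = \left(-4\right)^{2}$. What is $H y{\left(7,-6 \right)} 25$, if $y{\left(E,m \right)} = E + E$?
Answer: $5600$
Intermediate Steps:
$y{\left(E,m \right)} = 2 E$
$H = 16$
$H y{\left(7,-6 \right)} 25 = 16 \cdot 2 \cdot 7 \cdot 25 = 16 \cdot 14 \cdot 25 = 224 \cdot 25 = 5600$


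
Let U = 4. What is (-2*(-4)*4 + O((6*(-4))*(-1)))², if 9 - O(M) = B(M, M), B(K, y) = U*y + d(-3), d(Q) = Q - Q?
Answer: 3025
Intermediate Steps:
d(Q) = 0
B(K, y) = 4*y (B(K, y) = 4*y + 0 = 4*y)
O(M) = 9 - 4*M
(-2*(-4)*4 + O((6*(-4))*(-1)))² = (-2*(-4)*4 + (9 - 4*6*(-4)*(-1)))² = (8*4 + (9 - (-96)*(-1)))² = (32 + (9 - 4*24))² = (32 + (9 - 96))² = (32 - 87)² = (-55)² = 3025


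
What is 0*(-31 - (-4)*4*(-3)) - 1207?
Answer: -1207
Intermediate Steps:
0*(-31 - (-4)*4*(-3)) - 1207 = 0*(-31 - 1*(-16)*(-3)) - 1207 = 0*(-31 + 16*(-3)) - 1207 = 0*(-31 - 48) - 1207 = 0*(-79) - 1207 = 0 - 1207 = -1207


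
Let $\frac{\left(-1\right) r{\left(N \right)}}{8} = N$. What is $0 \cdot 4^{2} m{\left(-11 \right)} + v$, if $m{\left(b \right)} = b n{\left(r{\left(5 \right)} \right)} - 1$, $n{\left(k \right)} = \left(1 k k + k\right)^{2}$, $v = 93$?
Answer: $93$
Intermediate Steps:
$r{\left(N \right)} = - 8 N$
$n{\left(k \right)} = \left(k + k^{2}\right)^{2}$ ($n{\left(k \right)} = \left(k k + k\right)^{2} = \left(k^{2} + k\right)^{2} = \left(k + k^{2}\right)^{2}$)
$m{\left(b \right)} = -1 + 2433600 b$ ($m{\left(b \right)} = b \left(\left(-8\right) 5\right)^{2} \left(1 - 40\right)^{2} - 1 = b \left(-40\right)^{2} \left(1 - 40\right)^{2} - 1 = b 1600 \left(-39\right)^{2} - 1 = b 1600 \cdot 1521 - 1 = b 2433600 - 1 = 2433600 b - 1 = -1 + 2433600 b$)
$0 \cdot 4^{2} m{\left(-11 \right)} + v = 0 \cdot 4^{2} \left(-1 + 2433600 \left(-11\right)\right) + 93 = 0 \cdot 16 \left(-1 - 26769600\right) + 93 = 0 \left(-26769601\right) + 93 = 0 + 93 = 93$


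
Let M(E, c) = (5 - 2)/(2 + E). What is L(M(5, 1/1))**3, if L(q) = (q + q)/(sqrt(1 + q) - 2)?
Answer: -116/189 - 94*sqrt(70)/1323 ≈ -1.2082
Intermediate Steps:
M(E, c) = 3/(2 + E)
L(q) = 2*q/(-2 + sqrt(1 + q)) (L(q) = (2*q)/(-2 + sqrt(1 + q)) = 2*q/(-2 + sqrt(1 + q)))
L(M(5, 1/1))**3 = (2*(3/(2 + 5))/(-2 + sqrt(1 + 3/(2 + 5))))**3 = (2*(3/7)/(-2 + sqrt(1 + 3/7)))**3 = (2*(3/7)/(-2 + sqrt(10/7)))**3 = (2*(3/7)/(-2 + sqrt(70)/7))**3 = (6/(7*(-2 + sqrt(70)/7)))**3 = 216/(343*(-2 + sqrt(70)/7)**3)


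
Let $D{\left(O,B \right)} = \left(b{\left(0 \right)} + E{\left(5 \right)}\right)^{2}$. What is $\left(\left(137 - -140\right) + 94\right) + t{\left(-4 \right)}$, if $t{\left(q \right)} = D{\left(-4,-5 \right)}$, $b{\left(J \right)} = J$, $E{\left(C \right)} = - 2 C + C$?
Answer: $396$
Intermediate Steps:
$E{\left(C \right)} = - C$
$D{\left(O,B \right)} = 25$ ($D{\left(O,B \right)} = \left(0 - 5\right)^{2} = \left(-5\right)^{2} = 25$)
$t{\left(q \right)} = 25$
$\left(\left(137 - -140\right) + 94\right) + t{\left(-4 \right)} = \left(\left(137 - -140\right) + 94\right) + 25 = \left(\left(137 + 140\right) + 94\right) + 25 = \left(277 + 94\right) + 25 = 371 + 25 = 396$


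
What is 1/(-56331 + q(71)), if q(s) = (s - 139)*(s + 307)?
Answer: -1/82035 ≈ -1.2190e-5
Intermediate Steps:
q(s) = (-139 + s)*(307 + s)
1/(-56331 + q(71)) = 1/(-56331 + (-42673 + 71**2 + 168*71)) = 1/(-56331 + (-42673 + 5041 + 11928)) = 1/(-56331 - 25704) = 1/(-82035) = -1/82035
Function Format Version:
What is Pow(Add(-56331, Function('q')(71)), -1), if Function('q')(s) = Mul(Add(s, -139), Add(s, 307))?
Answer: Rational(-1, 82035) ≈ -1.2190e-5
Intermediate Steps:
Function('q')(s) = Mul(Add(-139, s), Add(307, s))
Pow(Add(-56331, Function('q')(71)), -1) = Pow(Add(-56331, Add(-42673, Pow(71, 2), Mul(168, 71))), -1) = Pow(Add(-56331, Add(-42673, 5041, 11928)), -1) = Pow(Add(-56331, -25704), -1) = Pow(-82035, -1) = Rational(-1, 82035)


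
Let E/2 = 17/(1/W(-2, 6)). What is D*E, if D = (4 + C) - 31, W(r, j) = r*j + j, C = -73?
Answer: 20400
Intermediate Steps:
W(r, j) = j + j*r (W(r, j) = j*r + j = j + j*r)
D = -100 (D = (4 - 73) - 31 = -69 - 31 = -100)
E = -204 (E = 2*(17/(1/(6*(1 - 2)))) = 2*(17/(1/(6*(-1)))) = 2*(17/(1/(-6))) = 2*(17/(-⅙)) = 2*(17*(-6)) = 2*(-102) = -204)
D*E = -100*(-204) = 20400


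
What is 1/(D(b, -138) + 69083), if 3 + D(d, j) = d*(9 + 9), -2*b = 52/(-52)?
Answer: 1/69089 ≈ 1.4474e-5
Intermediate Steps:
b = 1/2 (b = -26/(-52) = -26*(-1)/52 = -1/2*(-1) = 1/2 ≈ 0.50000)
D(d, j) = -3 + 18*d (D(d, j) = -3 + d*(9 + 9) = -3 + d*18 = -3 + 18*d)
1/(D(b, -138) + 69083) = 1/((-3 + 18*(1/2)) + 69083) = 1/((-3 + 9) + 69083) = 1/(6 + 69083) = 1/69089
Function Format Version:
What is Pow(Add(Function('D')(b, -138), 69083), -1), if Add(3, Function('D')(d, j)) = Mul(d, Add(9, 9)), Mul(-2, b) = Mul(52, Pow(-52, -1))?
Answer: Rational(1, 69089) ≈ 1.4474e-5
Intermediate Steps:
b = Rational(1, 2) (b = Mul(Rational(-1, 2), Mul(52, Pow(-52, -1))) = Mul(Rational(-1, 2), Mul(52, Rational(-1, 52))) = Mul(Rational(-1, 2), -1) = Rational(1, 2) ≈ 0.50000)
Function('D')(d, j) = Add(-3, Mul(18, d)) (Function('D')(d, j) = Add(-3, Mul(d, Add(9, 9))) = Add(-3, Mul(d, 18)) = Add(-3, Mul(18, d)))
Pow(Add(Function('D')(b, -138), 69083), -1) = Pow(Add(Add(-3, Mul(18, Rational(1, 2))), 69083), -1) = Pow(Add(Add(-3, 9), 69083), -1) = Pow(Add(6, 69083), -1) = Pow(69089, -1) = Rational(1, 69089)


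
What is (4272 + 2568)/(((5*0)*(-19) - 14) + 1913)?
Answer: 760/211 ≈ 3.6019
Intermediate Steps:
(4272 + 2568)/(((5*0)*(-19) - 14) + 1913) = 6840/((0*(-19) - 14) + 1913) = 6840/((0 - 14) + 1913) = 6840/(-14 + 1913) = 6840/1899 = 6840*(1/1899) = 760/211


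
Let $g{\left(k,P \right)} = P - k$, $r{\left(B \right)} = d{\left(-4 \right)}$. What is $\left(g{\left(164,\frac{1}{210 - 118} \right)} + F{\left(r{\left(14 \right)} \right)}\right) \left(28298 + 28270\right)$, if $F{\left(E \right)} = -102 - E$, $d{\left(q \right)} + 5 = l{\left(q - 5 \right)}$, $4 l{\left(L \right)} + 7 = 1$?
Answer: $- \frac{337611966}{23} \approx -1.4679 \cdot 10^{7}$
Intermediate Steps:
$l{\left(L \right)} = - \frac{3}{2}$ ($l{\left(L \right)} = - \frac{7}{4} + \frac{1}{4} \cdot 1 = - \frac{7}{4} + \frac{1}{4} = - \frac{3}{2}$)
$d{\left(q \right)} = - \frac{13}{2}$ ($d{\left(q \right)} = -5 - \frac{3}{2} = - \frac{13}{2}$)
$r{\left(B \right)} = - \frac{13}{2}$
$\left(g{\left(164,\frac{1}{210 - 118} \right)} + F{\left(r{\left(14 \right)} \right)}\right) \left(28298 + 28270\right) = \left(\left(\frac{1}{210 - 118} - 164\right) - \frac{191}{2}\right) \left(28298 + 28270\right) = \left(\left(\frac{1}{92} - 164\right) + \left(-102 + \frac{13}{2}\right)\right) 56568 = \left(\left(\frac{1}{92} - 164\right) - \frac{191}{2}\right) 56568 = \left(- \frac{15087}{92} - \frac{191}{2}\right) 56568 = \left(- \frac{23873}{92}\right) 56568 = - \frac{337611966}{23}$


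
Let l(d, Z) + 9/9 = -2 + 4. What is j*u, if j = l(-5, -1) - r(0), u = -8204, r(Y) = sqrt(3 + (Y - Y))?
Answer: -8204 + 8204*sqrt(3) ≈ 6005.7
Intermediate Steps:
l(d, Z) = 1 (l(d, Z) = -1 + (-2 + 4) = -1 + 2 = 1)
r(Y) = sqrt(3) (r(Y) = sqrt(3 + 0) = sqrt(3))
j = 1 - sqrt(3) ≈ -0.73205
j*u = (1 - sqrt(3))*(-8204) = -8204 + 8204*sqrt(3)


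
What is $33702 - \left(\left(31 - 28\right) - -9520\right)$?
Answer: $24179$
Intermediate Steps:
$33702 - \left(\left(31 - 28\right) - -9520\right) = 33702 - \left(3 + 9520\right) = 33702 - 9523 = 24179$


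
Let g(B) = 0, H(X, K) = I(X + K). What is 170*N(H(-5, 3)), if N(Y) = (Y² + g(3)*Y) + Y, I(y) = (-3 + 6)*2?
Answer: 7140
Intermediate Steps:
I(y) = 6 (I(y) = 3*2 = 6)
H(X, K) = 6
N(Y) = Y + Y² (N(Y) = (Y² + 0*Y) + Y = (Y² + 0) + Y = Y² + Y = Y + Y²)
170*N(H(-5, 3)) = 170*(6*(1 + 6)) = 170*(6*7) = 170*42 = 7140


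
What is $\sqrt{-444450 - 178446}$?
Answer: $4 i \sqrt{38931} \approx 789.24 i$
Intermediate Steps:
$\sqrt{-444450 - 178446} = \sqrt{-622896} = 4 i \sqrt{38931}$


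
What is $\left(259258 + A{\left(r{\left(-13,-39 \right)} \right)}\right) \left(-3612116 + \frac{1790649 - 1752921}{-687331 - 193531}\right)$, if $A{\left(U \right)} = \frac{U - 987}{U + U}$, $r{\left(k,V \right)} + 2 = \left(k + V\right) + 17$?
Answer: $- \frac{15261479712587069880}{16295947} \approx -9.3652 \cdot 10^{11}$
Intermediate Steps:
$r{\left(k,V \right)} = 15 + V + k$ ($r{\left(k,V \right)} = -2 + \left(\left(k + V\right) + 17\right) = -2 + \left(\left(V + k\right) + 17\right) = -2 + \left(17 + V + k\right) = 15 + V + k$)
$A{\left(U \right)} = \frac{-987 + U}{2 U}$
$\left(259258 + A{\left(r{\left(-13,-39 \right)} \right)}\right) \left(-3612116 + \frac{1790649 - 1752921}{-687331 - 193531}\right) = \left(259258 + \frac{-987 - 37}{2 \left(15 - 39 - 13\right)}\right) \left(-3612116 + \frac{1790649 - 1752921}{-687331 - 193531}\right) = \left(259258 + \frac{-987 - 37}{2 \left(-37\right)}\right) \left(-3612116 + \frac{1790649 - 1752921}{-880862}\right) = \left(259258 + \frac{1}{2} \left(- \frac{1}{37}\right) \left(-1024\right)\right) \left(-3612116 + \left(1790649 - 1752921\right) \left(- \frac{1}{880862}\right)\right) = \left(259258 + \frac{512}{37}\right) \left(-3612116 + 37728 \left(- \frac{1}{880862}\right)\right) = \frac{9593058 \left(-3612116 - \frac{18864}{440431}\right)}{37} = \frac{9593058}{37} \left(- \frac{1590887880860}{440431}\right) = - \frac{15261479712587069880}{16295947}$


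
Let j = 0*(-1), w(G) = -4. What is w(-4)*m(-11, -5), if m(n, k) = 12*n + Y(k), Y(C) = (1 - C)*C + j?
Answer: 648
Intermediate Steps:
j = 0
Y(C) = C*(1 - C) (Y(C) = (1 - C)*C + 0 = C*(1 - C) + 0 = C*(1 - C))
m(n, k) = 12*n + k*(1 - k)
w(-4)*m(-11, -5) = -4*(-5 - 1*(-5)**2 + 12*(-11)) = -4*(-5 - 1*25 - 132) = -4*(-5 - 25 - 132) = -4*(-162) = 648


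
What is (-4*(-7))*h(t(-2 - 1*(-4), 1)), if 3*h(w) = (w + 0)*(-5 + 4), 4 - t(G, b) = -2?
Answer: -56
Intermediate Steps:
t(G, b) = 6 (t(G, b) = 4 - 1*(-2) = 4 + 2 = 6)
h(w) = -w/3 (h(w) = ((w + 0)*(-5 + 4))/3 = (w*(-1))/3 = (-w)/3 = -w/3)
(-4*(-7))*h(t(-2 - 1*(-4), 1)) = (-4*(-7))*(-⅓*6) = 28*(-2) = -56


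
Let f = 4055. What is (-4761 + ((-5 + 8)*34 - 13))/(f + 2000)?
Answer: -4672/6055 ≈ -0.77159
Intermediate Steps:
(-4761 + ((-5 + 8)*34 - 13))/(f + 2000) = (-4761 + ((-5 + 8)*34 - 13))/(4055 + 2000) = (-4761 + (3*34 - 13))/6055 = (-4761 + (102 - 13))*(1/6055) = (-4761 + 89)*(1/6055) = -4672*1/6055 = -4672/6055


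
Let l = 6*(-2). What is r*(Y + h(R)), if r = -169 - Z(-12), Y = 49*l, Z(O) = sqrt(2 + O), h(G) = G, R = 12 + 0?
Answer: 97344 + 576*I*sqrt(10) ≈ 97344.0 + 1821.5*I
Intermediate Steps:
R = 12
l = -12
Y = -588 (Y = 49*(-12) = -588)
r = -169 - I*sqrt(10) (r = -169 - sqrt(2 - 12) = -169 - sqrt(-10) = -169 - I*sqrt(10) ≈ -169.0 - 3.1623*I)
r*(Y + h(R)) = (-169 - I*sqrt(10))*(-588 + 12) = (-169 - I*sqrt(10))*(-576) = 97344 + 576*I*sqrt(10)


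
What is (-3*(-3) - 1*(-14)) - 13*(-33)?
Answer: 452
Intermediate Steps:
(-3*(-3) - 1*(-14)) - 13*(-33) = (9 + 14) + 429 = 23 + 429 = 452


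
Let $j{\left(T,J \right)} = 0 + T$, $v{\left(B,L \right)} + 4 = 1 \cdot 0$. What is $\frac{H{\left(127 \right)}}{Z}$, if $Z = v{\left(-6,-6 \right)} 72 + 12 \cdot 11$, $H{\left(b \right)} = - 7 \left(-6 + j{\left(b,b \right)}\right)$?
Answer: $\frac{847}{156} \approx 5.4295$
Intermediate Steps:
$v{\left(B,L \right)} = -4$ ($v{\left(B,L \right)} = -4 + 1 \cdot 0 = -4 + 0 = -4$)
$j{\left(T,J \right)} = T$
$H{\left(b \right)} = 42 - 7 b$ ($H{\left(b \right)} = - 7 \left(-6 + b\right) = 42 - 7 b$)
$Z = -156$ ($Z = \left(-4\right) 72 + 12 \cdot 11 = -288 + 132 = -156$)
$\frac{H{\left(127 \right)}}{Z} = \frac{42 - 889}{-156} = \left(42 - 889\right) \left(- \frac{1}{156}\right) = \left(-847\right) \left(- \frac{1}{156}\right) = \frac{847}{156}$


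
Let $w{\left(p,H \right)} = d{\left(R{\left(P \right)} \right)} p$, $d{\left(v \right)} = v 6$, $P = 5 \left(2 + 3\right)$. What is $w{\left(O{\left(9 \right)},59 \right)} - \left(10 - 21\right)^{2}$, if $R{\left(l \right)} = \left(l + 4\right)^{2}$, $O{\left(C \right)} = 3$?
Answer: $15017$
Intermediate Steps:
$P = 25$ ($P = 5 \cdot 5 = 25$)
$R{\left(l \right)} = \left(4 + l\right)^{2}$
$d{\left(v \right)} = 6 v$
$w{\left(p,H \right)} = 5046 p$ ($w{\left(p,H \right)} = 6 \left(4 + 25\right)^{2} p = 6 \cdot 29^{2} p = 6 \cdot 841 p = 5046 p$)
$w{\left(O{\left(9 \right)},59 \right)} - \left(10 - 21\right)^{2} = 5046 \cdot 3 - \left(10 - 21\right)^{2} = 15138 - \left(-11\right)^{2} = 15138 - 121 = 15017$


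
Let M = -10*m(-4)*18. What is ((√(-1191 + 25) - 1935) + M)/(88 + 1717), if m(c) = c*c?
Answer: -963/361 + I*√1166/1805 ≈ -2.6676 + 0.018918*I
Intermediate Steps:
m(c) = c²
M = -2880 (M = -10*(-4)²*18 = -10*16*18 = -160*18 = -2880)
((√(-1191 + 25) - 1935) + M)/(88 + 1717) = ((√(-1191 + 25) - 1935) - 2880)/(88 + 1717) = ((√(-1166) - 1935) - 2880)/1805 = ((I*√1166 - 1935) - 2880)*(1/1805) = ((-1935 + I*√1166) - 2880)*(1/1805) = (-4815 + I*√1166)*(1/1805) = -963/361 + I*√1166/1805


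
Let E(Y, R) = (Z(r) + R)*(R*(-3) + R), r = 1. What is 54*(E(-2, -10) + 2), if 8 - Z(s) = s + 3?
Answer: -6372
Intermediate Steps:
Z(s) = 5 - s (Z(s) = 8 - (s + 3) = 8 - (3 + s) = 8 + (-3 - s) = 5 - s)
E(Y, R) = -2*R*(4 + R) (E(Y, R) = ((5 - 1*1) + R)*(R*(-3) + R) = ((5 - 1) + R)*(-3*R + R) = (4 + R)*(-2*R) = -2*R*(4 + R))
54*(E(-2, -10) + 2) = 54*(-2*(-10)*(4 - 10) + 2) = 54*(-2*(-10)*(-6) + 2) = 54*(-120 + 2) = 54*(-118) = -6372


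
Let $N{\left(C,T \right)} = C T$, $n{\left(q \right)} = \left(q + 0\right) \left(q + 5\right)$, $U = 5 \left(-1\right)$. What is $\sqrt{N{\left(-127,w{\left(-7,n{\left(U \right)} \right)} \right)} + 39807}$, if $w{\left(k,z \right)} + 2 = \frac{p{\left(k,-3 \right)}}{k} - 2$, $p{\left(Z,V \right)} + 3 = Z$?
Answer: $\frac{3 \sqrt{218505}}{7} \approx 200.33$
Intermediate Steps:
$U = -5$
$p{\left(Z,V \right)} = -3 + Z$
$n{\left(q \right)} = q \left(5 + q\right)$
$w{\left(k,z \right)} = -4 + \frac{-3 + k}{k}$ ($w{\left(k,z \right)} = -2 - \left(2 - \frac{-3 + k}{k}\right) = -4 + \frac{-3 + k}{k}$)
$\sqrt{N{\left(-127,w{\left(-7,n{\left(U \right)} \right)} \right)} + 39807} = \sqrt{- 127 \left(-3 - \frac{3}{-7}\right) + 39807} = \sqrt{- 127 \left(-3 - - \frac{3}{7}\right) + 39807} = \sqrt{- 127 \left(-3 + \frac{3}{7}\right) + 39807} = \sqrt{\left(-127\right) \left(- \frac{18}{7}\right) + 39807} = \sqrt{\frac{2286}{7} + 39807} = \sqrt{\frac{280935}{7}} = \frac{3 \sqrt{218505}}{7}$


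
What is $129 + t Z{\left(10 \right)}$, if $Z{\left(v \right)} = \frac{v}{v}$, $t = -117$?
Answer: $12$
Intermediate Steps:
$Z{\left(v \right)} = 1$
$129 + t Z{\left(10 \right)} = 129 - 117 = 12$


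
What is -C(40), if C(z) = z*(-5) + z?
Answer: 160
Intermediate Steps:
C(z) = -4*z (C(z) = -5*z + z = -4*z)
-C(40) = -(-4)*40 = -1*(-160) = 160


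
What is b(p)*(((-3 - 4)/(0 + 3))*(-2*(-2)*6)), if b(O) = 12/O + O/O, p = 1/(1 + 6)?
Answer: -4760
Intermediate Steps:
p = ⅐ (p = 1/7 = ⅐ ≈ 0.14286)
b(O) = 1 + 12/O (b(O) = 12/O + 1 = 1 + 12/O)
b(p)*(((-3 - 4)/(0 + 3))*(-2*(-2)*6)) = ((12 + ⅐)/(⅐))*(((-3 - 4)/(0 + 3))*(-2*(-2)*6)) = (7*(85/7))*((-7/3)*(4*6)) = 85*(-7*⅓*24) = 85*(-7/3*24) = 85*(-56) = -4760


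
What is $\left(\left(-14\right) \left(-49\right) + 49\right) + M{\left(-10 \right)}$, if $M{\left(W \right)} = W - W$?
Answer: $735$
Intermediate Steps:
$M{\left(W \right)} = 0$
$\left(\left(-14\right) \left(-49\right) + 49\right) + M{\left(-10 \right)} = \left(\left(-14\right) \left(-49\right) + 49\right) + 0 = \left(686 + 49\right) + 0 = 735 + 0 = 735$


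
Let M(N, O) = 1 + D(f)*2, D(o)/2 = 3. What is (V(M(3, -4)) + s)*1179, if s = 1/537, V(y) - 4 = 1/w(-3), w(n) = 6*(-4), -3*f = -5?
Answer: 6686109/1432 ≈ 4669.1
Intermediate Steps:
f = 5/3 (f = -1/3*(-5) = 5/3 ≈ 1.6667)
D(o) = 6 (D(o) = 2*3 = 6)
M(N, O) = 13 (M(N, O) = 1 + 6*2 = 1 + 12 = 13)
w(n) = -24
V(y) = 95/24 (V(y) = 4 + 1/(-24) = 4 - 1/24 = 95/24)
s = 1/537 ≈ 0.0018622
(V(M(3, -4)) + s)*1179 = (95/24 + 1/537)*1179 = (5671/1432)*1179 = 6686109/1432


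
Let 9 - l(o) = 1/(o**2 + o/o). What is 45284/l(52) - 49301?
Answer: -269422581/6086 ≈ -44269.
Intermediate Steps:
l(o) = 9 - 1/(1 + o**2) (l(o) = 9 - 1/(o**2 + o/o) = 9 - 1/(o**2 + 1) = 9 - 1/(1 + o**2))
45284/l(52) - 49301 = 45284/(((8 + 9*52**2)/(1 + 52**2))) - 49301 = 45284/(((8 + 9*2704)/(1 + 2704))) - 49301 = 45284/(((8 + 24336)/2705)) - 49301 = 45284/(((1/2705)*24344)) - 49301 = 45284/(24344/2705) - 49301 = 45284*(2705/24344) - 49301 = 30623305/6086 - 49301 = -269422581/6086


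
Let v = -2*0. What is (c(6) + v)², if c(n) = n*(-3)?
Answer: 324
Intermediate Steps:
c(n) = -3*n
v = 0
(c(6) + v)² = (-3*6 + 0)² = (-18 + 0)² = (-18)² = 324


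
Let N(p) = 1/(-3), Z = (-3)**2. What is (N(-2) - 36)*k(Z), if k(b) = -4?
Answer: 436/3 ≈ 145.33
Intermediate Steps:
Z = 9
N(p) = -1/3
(N(-2) - 36)*k(Z) = (-1/3 - 36)*(-4) = -109/3*(-4) = 436/3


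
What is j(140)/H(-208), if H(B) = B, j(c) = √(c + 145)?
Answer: -√285/208 ≈ -0.081163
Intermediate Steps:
j(c) = √(145 + c)
j(140)/H(-208) = √(145 + 140)/(-208) = √285*(-1/208) = -√285/208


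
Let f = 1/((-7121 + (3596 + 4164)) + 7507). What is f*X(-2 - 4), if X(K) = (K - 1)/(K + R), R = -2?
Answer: 7/65168 ≈ 0.00010741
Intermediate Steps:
X(K) = (-1 + K)/(-2 + K) (X(K) = (K - 1)/(K - 2) = (-1 + K)/(-2 + K))
f = 1/8146 (f = 1/((-7121 + 7760) + 7507) = 1/(639 + 7507) = 1/8146 ≈ 0.00012276)
f*X(-2 - 4) = ((-1 + (-2 - 4))/(-2 + (-2 - 4)))/8146 = ((-1 - 6)/(-2 - 6))/8146 = (-7/(-8))/8146 = (-⅛*(-7))/8146 = (1/8146)*(7/8) = 7/65168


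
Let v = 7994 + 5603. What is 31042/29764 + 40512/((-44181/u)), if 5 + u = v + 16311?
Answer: -6009273509017/219167214 ≈ -27419.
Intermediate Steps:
v = 13597
u = 29903 (u = -5 + (13597 + 16311) = -5 + 29908 = 29903)
31042/29764 + 40512/((-44181/u)) = 31042/29764 + 40512/((-44181/29903)) = 31042*(1/29764) + 40512/((-44181*1/29903)) = 15521/14882 + 40512/(-44181/29903) = 15521/14882 + 40512*(-29903/44181) = 15521/14882 - 403810112/14727 = -6009273509017/219167214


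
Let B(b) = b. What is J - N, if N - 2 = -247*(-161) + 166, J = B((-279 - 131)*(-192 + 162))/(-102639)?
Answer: -1366300255/34213 ≈ -39935.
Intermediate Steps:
J = -4100/34213 (J = ((-279 - 131)*(-192 + 162))/(-102639) = -410*(-30)*(-1/102639) = 12300*(-1/102639) = -4100/34213 ≈ -0.11984)
N = 39935 (N = 2 + (-247*(-161) + 166) = 2 + (39767 + 166) = 2 + 39933 = 39935)
J - N = -4100/34213 - 1*39935 = -4100/34213 - 39935 = -1366300255/34213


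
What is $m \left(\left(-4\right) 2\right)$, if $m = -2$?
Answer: $16$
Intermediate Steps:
$m \left(\left(-4\right) 2\right) = - 2 \left(\left(-4\right) 2\right) = \left(-2\right) \left(-8\right) = 16$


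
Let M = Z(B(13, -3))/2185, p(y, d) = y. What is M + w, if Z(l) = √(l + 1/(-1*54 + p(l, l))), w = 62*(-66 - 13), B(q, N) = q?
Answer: -4898 + 2*√5453/89585 ≈ -4898.0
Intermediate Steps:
w = -4898 (w = 62*(-79) = -4898)
Z(l) = √(l + 1/(-54 + l)) (Z(l) = √(l + 1/(-1*54 + l)) = √(l + 1/(-54 + l)))
M = 2*√5453/89585 (M = √((1 + 13*(-54 + 13))/(-54 + 13))/2185 = √((1 + 13*(-41))/(-41))*(1/2185) = √(-(1 - 533)/41)*(1/2185) = √(-1/41*(-532))*(1/2185) = √(532/41)*(1/2185) = (2*√5453/41)*(1/2185) = 2*√5453/89585 ≈ 0.0016486)
M + w = 2*√5453/89585 - 4898 = -4898 + 2*√5453/89585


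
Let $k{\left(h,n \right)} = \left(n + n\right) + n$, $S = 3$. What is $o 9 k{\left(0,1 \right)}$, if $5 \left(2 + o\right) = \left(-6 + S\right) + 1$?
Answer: $- \frac{324}{5} \approx -64.8$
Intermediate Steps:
$o = - \frac{12}{5}$ ($o = -2 + \frac{\left(-6 + 3\right) + 1}{5} = -2 + \frac{-3 + 1}{5} = -2 + \frac{1}{5} \left(-2\right) = -2 - \frac{2}{5} = - \frac{12}{5} \approx -2.4$)
$k{\left(h,n \right)} = 3 n$ ($k{\left(h,n \right)} = 2 n + n = 3 n$)
$o 9 k{\left(0,1 \right)} = \left(- \frac{12}{5}\right) 9 \cdot 3 \cdot 1 = \left(- \frac{108}{5}\right) 3 = - \frac{324}{5}$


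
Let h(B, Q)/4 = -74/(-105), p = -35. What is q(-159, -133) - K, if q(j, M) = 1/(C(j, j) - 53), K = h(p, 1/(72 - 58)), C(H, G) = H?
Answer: -62857/22260 ≈ -2.8238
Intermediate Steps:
h(B, Q) = 296/105 (h(B, Q) = 4*(-74/(-105)) = 4*(-74*(-1/105)) = 4*(74/105) = 296/105)
K = 296/105 ≈ 2.8190
q(j, M) = 1/(-53 + j) (q(j, M) = 1/(j - 53) = 1/(-53 + j))
q(-159, -133) - K = 1/(-53 - 159) - 1*296/105 = 1/(-212) - 296/105 = -1/212 - 296/105 = -62857/22260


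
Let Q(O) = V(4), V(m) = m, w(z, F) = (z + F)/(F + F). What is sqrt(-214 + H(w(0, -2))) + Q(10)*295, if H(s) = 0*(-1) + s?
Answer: 1180 + I*sqrt(854)/2 ≈ 1180.0 + 14.612*I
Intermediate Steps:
w(z, F) = (F + z)/(2*F) (w(z, F) = (F + z)/((2*F)) = (F + z)*(1/(2*F)) = (F + z)/(2*F))
H(s) = s (H(s) = 0 + s = s)
Q(O) = 4
sqrt(-214 + H(w(0, -2))) + Q(10)*295 = sqrt(-214 + (1/2)*(-2 + 0)/(-2)) + 4*295 = sqrt(-214 + (1/2)*(-1/2)*(-2)) + 1180 = sqrt(-214 + 1/2) + 1180 = sqrt(-427/2) + 1180 = I*sqrt(854)/2 + 1180 = 1180 + I*sqrt(854)/2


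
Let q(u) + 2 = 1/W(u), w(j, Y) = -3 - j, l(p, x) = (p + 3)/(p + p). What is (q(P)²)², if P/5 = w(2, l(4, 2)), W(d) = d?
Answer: 6765201/390625 ≈ 17.319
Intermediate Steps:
l(p, x) = (3 + p)/(2*p) (l(p, x) = (3 + p)/((2*p)) = (3 + p)*(1/(2*p)) = (3 + p)/(2*p))
P = -25 (P = 5*(-3 - 1*2) = 5*(-3 - 2) = 5*(-5) = -25)
q(u) = -2 + 1/u
(q(P)²)² = ((-2 + 1/(-25))²)² = ((-2 - 1/25)²)² = ((-51/25)²)² = (2601/625)² = 6765201/390625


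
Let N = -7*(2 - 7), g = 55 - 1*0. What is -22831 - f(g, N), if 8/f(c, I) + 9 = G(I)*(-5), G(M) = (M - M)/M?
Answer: -205471/9 ≈ -22830.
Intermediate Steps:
g = 55 (g = 55 + 0 = 55)
G(M) = 0 (G(M) = 0/M = 0)
N = 35 (N = -7*(-5) = 35)
f(c, I) = -8/9 (f(c, I) = 8/(-9 + 0*(-5)) = 8/(-9 + 0) = 8/(-9) = 8*(-⅑) = -8/9)
-22831 - f(g, N) = -22831 - 1*(-8/9) = -22831 + 8/9 = -205471/9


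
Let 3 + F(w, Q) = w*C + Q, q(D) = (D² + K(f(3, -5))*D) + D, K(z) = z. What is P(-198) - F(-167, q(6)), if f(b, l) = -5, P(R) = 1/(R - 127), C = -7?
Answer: -382851/325 ≈ -1178.0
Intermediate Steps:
P(R) = 1/(-127 + R)
q(D) = D² - 4*D (q(D) = (D² - 5*D) + D = D² - 4*D)
F(w, Q) = -3 + Q - 7*w (F(w, Q) = -3 + (w*(-7) + Q) = -3 + (-7*w + Q) = -3 + (Q - 7*w) = -3 + Q - 7*w)
P(-198) - F(-167, q(6)) = 1/(-127 - 198) - (-3 + 6*(-4 + 6) - 7*(-167)) = 1/(-325) - (-3 + 6*2 + 1169) = -1/325 - (-3 + 12 + 1169) = -1/325 - 1*1178 = -1/325 - 1178 = -382851/325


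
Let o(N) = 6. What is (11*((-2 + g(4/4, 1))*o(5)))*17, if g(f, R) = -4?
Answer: -6732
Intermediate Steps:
(11*((-2 + g(4/4, 1))*o(5)))*17 = (11*((-2 - 4)*6))*17 = (11*(-6*6))*17 = (11*(-36))*17 = -396*17 = -6732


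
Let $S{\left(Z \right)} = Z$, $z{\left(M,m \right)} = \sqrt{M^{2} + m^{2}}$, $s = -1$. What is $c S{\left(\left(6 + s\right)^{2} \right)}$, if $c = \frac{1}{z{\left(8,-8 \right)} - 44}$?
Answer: $- \frac{275}{452} - \frac{25 \sqrt{2}}{226} \approx -0.76485$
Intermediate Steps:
$c = \frac{1}{-44 + 8 \sqrt{2}}$ ($c = \frac{1}{\sqrt{8^{2} + \left(-8\right)^{2}} - 44} = \frac{1}{\sqrt{64 + 64} - 44} = \frac{1}{\sqrt{128} - 44} = \frac{1}{8 \sqrt{2} - 44} = \frac{1}{-44 + 8 \sqrt{2}} \approx -0.030594$)
$c S{\left(\left(6 + s\right)^{2} \right)} = \left(- \frac{11}{452} - \frac{\sqrt{2}}{226}\right) \left(6 - 1\right)^{2} = \left(- \frac{11}{452} - \frac{\sqrt{2}}{226}\right) 5^{2} = \left(- \frac{11}{452} - \frac{\sqrt{2}}{226}\right) 25 = - \frac{275}{452} - \frac{25 \sqrt{2}}{226}$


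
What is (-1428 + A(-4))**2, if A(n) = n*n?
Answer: 1993744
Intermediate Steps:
A(n) = n**2
(-1428 + A(-4))**2 = (-1428 + (-4)**2)**2 = (-1428 + 16)**2 = (-1412)**2 = 1993744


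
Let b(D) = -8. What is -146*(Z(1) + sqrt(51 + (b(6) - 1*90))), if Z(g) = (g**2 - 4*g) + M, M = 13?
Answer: -1460 - 146*I*sqrt(47) ≈ -1460.0 - 1000.9*I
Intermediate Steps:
Z(g) = 13 + g**2 - 4*g (Z(g) = (g**2 - 4*g) + 13 = 13 + g**2 - 4*g)
-146*(Z(1) + sqrt(51 + (b(6) - 1*90))) = -146*((13 + 1**2 - 4*1) + sqrt(51 + (-8 - 1*90))) = -146*((13 + 1 - 4) + sqrt(51 + (-8 - 90))) = -146*(10 + sqrt(51 - 98)) = -146*(10 + sqrt(-47)) = -146*(10 + I*sqrt(47)) = -1460 - 146*I*sqrt(47)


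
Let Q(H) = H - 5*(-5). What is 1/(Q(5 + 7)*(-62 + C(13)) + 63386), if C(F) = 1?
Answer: 1/61129 ≈ 1.6359e-5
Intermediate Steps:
Q(H) = 25 + H (Q(H) = H + 25 = 25 + H)
1/(Q(5 + 7)*(-62 + C(13)) + 63386) = 1/((25 + (5 + 7))*(-62 + 1) + 63386) = 1/((25 + 12)*(-61) + 63386) = 1/(37*(-61) + 63386) = 1/(-2257 + 63386) = 1/61129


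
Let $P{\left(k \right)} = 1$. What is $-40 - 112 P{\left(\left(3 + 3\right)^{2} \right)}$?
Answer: $-152$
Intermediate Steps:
$-40 - 112 P{\left(\left(3 + 3\right)^{2} \right)} = -40 - 112 = -152$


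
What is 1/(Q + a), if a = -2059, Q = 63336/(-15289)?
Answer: -15289/31543387 ≈ -0.00048470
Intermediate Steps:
Q = -63336/15289 (Q = 63336*(-1/15289) = -63336/15289 ≈ -4.1426)
1/(Q + a) = 1/(-63336/15289 - 2059) = 1/(-31543387/15289) = -15289/31543387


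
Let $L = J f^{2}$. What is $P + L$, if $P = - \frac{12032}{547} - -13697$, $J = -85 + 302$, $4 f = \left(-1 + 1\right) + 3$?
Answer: $\frac{120751923}{8752} \approx 13797.0$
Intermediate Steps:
$f = \frac{3}{4}$ ($f = \frac{\left(-1 + 1\right) + 3}{4} = \frac{0 + 3}{4} = \frac{1}{4} \cdot 3 = \frac{3}{4} \approx 0.75$)
$J = 217$
$L = \frac{1953}{16}$ ($L = 217 \left(\frac{3}{4}\right)^{2} = 217 \cdot \frac{9}{16} = \frac{1953}{16} \approx 122.06$)
$P = \frac{7480227}{547}$ ($P = \left(-12032\right) \frac{1}{547} + 13697 = - \frac{12032}{547} + 13697 = \frac{7480227}{547} \approx 13675.0$)
$P + L = \frac{7480227}{547} + \frac{1953}{16} = \frac{120751923}{8752}$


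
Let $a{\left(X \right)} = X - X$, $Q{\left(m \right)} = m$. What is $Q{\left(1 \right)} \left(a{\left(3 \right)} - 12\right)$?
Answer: $-12$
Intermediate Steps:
$a{\left(X \right)} = 0$
$Q{\left(1 \right)} \left(a{\left(3 \right)} - 12\right) = 1 \left(0 - 12\right) = 1 \left(-12\right) = -12$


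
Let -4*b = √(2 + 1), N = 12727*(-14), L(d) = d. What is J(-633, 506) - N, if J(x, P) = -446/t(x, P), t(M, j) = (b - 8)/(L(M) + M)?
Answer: 109646330/1021 + 2258544*√3/1021 ≈ 1.1122e+5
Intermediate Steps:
N = -178178
b = -√3/4 (b = -√(2 + 1)/4 = -√3/4 ≈ -0.43301)
t(M, j) = (-8 - √3/4)/(2*M) (t(M, j) = (-√3/4 - 8)/(M + M) = (-8 - √3/4)/((2*M)) = (-8 - √3/4)*(1/(2*M)) = (-8 - √3/4)/(2*M))
J(x, P) = -3568*x/(-32 - √3) (J(x, P) = -446*8*x/(-32 - √3) = -3568*x/(-32 - √3))
J(-633, 506) - N = ((114176/1021)*(-633) - 3568/1021*(-633)*√3) - 1*(-178178) = (-72273408/1021 + 2258544*√3/1021) + 178178 = 109646330/1021 + 2258544*√3/1021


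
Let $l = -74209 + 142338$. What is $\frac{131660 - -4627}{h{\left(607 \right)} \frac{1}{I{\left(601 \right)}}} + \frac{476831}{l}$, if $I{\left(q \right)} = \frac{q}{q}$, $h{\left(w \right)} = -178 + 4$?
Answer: $- \frac{3067376143}{3951482} \approx -776.26$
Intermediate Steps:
$h{\left(w \right)} = -174$
$I{\left(q \right)} = 1$
$l = 68129$
$\frac{131660 - -4627}{h{\left(607 \right)} \frac{1}{I{\left(601 \right)}}} + \frac{476831}{l} = \frac{131660 - -4627}{\left(-174\right) 1^{-1}} + \frac{476831}{68129} = \frac{131660 + 4627}{\left(-174\right) 1} + 476831 \cdot \frac{1}{68129} = \frac{136287}{-174} + \frac{476831}{68129} = 136287 \left(- \frac{1}{174}\right) + \frac{476831}{68129} = - \frac{45429}{58} + \frac{476831}{68129} = - \frac{3067376143}{3951482}$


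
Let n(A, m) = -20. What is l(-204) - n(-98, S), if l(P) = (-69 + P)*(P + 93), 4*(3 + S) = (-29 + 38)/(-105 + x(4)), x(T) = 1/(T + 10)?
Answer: 30323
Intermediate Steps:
x(T) = 1/(10 + T)
S = -8877/2938 (S = -3 + ((-29 + 38)/(-105 + 1/(10 + 4)))/4 = -3 + (9/(-105 + 1/14))/4 = -3 + (9/(-1469/14))/4 = -3 + (9*(-14/1469))/4 = -3 + (¼)*(-126/1469) = -3 - 63/2938 = -8877/2938 ≈ -3.0214)
l(P) = (-69 + P)*(93 + P)
l(-204) - n(-98, S) = (-6417 + (-204)² + 24*(-204)) - 1*(-20) = (-6417 + 41616 - 4896) + 20 = 30303 + 20 = 30323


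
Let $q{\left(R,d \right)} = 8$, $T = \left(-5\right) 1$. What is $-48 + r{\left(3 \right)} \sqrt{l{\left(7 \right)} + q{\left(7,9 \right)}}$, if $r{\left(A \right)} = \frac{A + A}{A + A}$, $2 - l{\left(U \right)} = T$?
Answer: $-48 + \sqrt{15} \approx -44.127$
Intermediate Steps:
$T = -5$
$l{\left(U \right)} = 7$ ($l{\left(U \right)} = 2 - -5 = 2 + 5 = 7$)
$r{\left(A \right)} = 1$ ($r{\left(A \right)} = \frac{2 A}{2 A} = 2 A \frac{1}{2 A} = 1$)
$-48 + r{\left(3 \right)} \sqrt{l{\left(7 \right)} + q{\left(7,9 \right)}} = -48 + 1 \sqrt{7 + 8} = -48 + 1 \sqrt{15} = -48 + \sqrt{15}$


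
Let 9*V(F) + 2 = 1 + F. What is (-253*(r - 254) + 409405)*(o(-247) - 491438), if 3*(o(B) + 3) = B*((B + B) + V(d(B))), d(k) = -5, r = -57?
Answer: -219987823672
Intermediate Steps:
V(F) = -⅑ + F/9 (V(F) = -2/9 + (1 + F)/9 = -2/9 + (⅑ + F/9) = -⅑ + F/9)
o(B) = -3 + B*(-⅔ + 2*B)/3 (o(B) = -3 + (B*((B + B) + (-⅑ + (⅑)*(-5))))/3 = -3 + (B*(2*B + (-⅑ - 5/9)))/3 = -3 + (B*(2*B - ⅔))/3 = -3 + (B*(-⅔ + 2*B))/3 = -3 + B*(-⅔ + 2*B)/3)
(-253*(r - 254) + 409405)*(o(-247) - 491438) = (-253*(-57 - 254) + 409405)*((-3 - 2/9*(-247) + (⅔)*(-247)²) - 491438) = (-253*(-311) + 409405)*((-3 + 494/9 + (⅔)*61009) - 491438) = (78683 + 409405)*((-3 + 494/9 + 122018/3) - 491438) = 488088*(366521/9 - 491438) = 488088*(-4056421/9) = -219987823672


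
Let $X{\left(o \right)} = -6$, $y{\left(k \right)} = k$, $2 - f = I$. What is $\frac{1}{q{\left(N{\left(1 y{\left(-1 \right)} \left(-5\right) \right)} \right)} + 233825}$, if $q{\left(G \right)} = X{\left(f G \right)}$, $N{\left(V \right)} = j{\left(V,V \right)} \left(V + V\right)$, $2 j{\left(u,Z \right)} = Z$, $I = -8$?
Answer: $\frac{1}{233819} \approx 4.2768 \cdot 10^{-6}$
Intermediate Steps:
$f = 10$ ($f = 2 - -8 = 2 + 8 = 10$)
$j{\left(u,Z \right)} = \frac{Z}{2}$
$N{\left(V \right)} = V^{2}$ ($N{\left(V \right)} = \frac{V}{2} \left(V + V\right) = \frac{V}{2} \cdot 2 V = V^{2}$)
$q{\left(G \right)} = -6$
$\frac{1}{q{\left(N{\left(1 y{\left(-1 \right)} \left(-5\right) \right)} \right)} + 233825} = \frac{1}{-6 + 233825} = \frac{1}{233819}$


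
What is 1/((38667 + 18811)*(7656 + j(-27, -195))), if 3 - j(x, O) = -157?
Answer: 1/449248048 ≈ 2.2259e-9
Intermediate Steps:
j(x, O) = 160 (j(x, O) = 3 - 1*(-157) = 3 + 157 = 160)
1/((38667 + 18811)*(7656 + j(-27, -195))) = 1/((38667 + 18811)*(7656 + 160)) = 1/(57478*7816) = 1/449248048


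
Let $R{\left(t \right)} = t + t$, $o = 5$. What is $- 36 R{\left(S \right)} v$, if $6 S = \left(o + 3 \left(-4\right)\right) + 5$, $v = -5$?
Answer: $-120$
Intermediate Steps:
$S = - \frac{1}{3}$ ($S = \frac{\left(5 + 3 \left(-4\right)\right) + 5}{6} = \frac{\left(5 - 12\right) + 5}{6} = \frac{-7 + 5}{6} = \frac{1}{6} \left(-2\right) = - \frac{1}{3} \approx -0.33333$)
$R{\left(t \right)} = 2 t$
$- 36 R{\left(S \right)} v = - 36 \cdot 2 \left(- \frac{1}{3}\right) \left(-5\right) = \left(-36\right) \left(- \frac{2}{3}\right) \left(-5\right) = 24 \left(-5\right) = -120$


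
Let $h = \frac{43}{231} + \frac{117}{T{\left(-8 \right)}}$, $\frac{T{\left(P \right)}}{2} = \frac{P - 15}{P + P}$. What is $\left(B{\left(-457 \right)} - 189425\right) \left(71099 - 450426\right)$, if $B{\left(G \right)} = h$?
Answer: $\frac{381678000467140}{5313} \approx 7.1838 \cdot 10^{10}$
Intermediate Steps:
$T{\left(P \right)} = \frac{-15 + P}{P}$ ($T{\left(P \right)} = 2 \frac{P - 15}{P + P} = 2 \frac{-15 + P}{2 P} = \frac{-15 + P}{P}$)
$h = \frac{217205}{5313}$ ($h = \frac{43}{231} + \frac{117}{\frac{1}{-8} \left(-15 - 8\right)} = 43 \cdot \frac{1}{231} + \frac{117}{\left(- \frac{1}{8}\right) \left(-23\right)} = \frac{43}{231} + \frac{117}{\frac{23}{8}} = \frac{43}{231} + 117 \cdot \frac{8}{23} = \frac{43}{231} + \frac{936}{23} = \frac{217205}{5313} \approx 40.882$)
$B{\left(G \right)} = \frac{217205}{5313}$
$\left(B{\left(-457 \right)} - 189425\right) \left(71099 - 450426\right) = \left(\frac{217205}{5313} - 189425\right) \left(71099 - 450426\right) = \left(- \frac{1006197820}{5313}\right) \left(-379327\right) = \frac{381678000467140}{5313}$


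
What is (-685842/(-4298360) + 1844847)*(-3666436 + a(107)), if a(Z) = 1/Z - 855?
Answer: -388957670270069124954/57490565 ≈ -6.7656e+12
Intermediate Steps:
a(Z) = -855 + 1/Z
(-685842/(-4298360) + 1844847)*(-3666436 + a(107)) = (-685842/(-4298360) + 1844847)*(-3666436 + (-855 + 1/107)) = (-685842*(-1/4298360) + 1844847)*(-3666436 + (-855 + 1/107)) = (342921/2149180 + 1844847)*(-3666436 - 91484/107) = (3964908618381/2149180)*(-392400136/107) = -388957670270069124954/57490565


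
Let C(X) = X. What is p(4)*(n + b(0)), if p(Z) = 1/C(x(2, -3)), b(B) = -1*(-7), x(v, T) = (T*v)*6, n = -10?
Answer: 1/12 ≈ 0.083333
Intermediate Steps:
x(v, T) = 6*T*v
b(B) = 7
p(Z) = -1/36 (p(Z) = 1/(6*(-3)*2) = 1/(-36) = -1/36)
p(4)*(n + b(0)) = -(-10 + 7)/36 = -1/36*(-3) = 1/12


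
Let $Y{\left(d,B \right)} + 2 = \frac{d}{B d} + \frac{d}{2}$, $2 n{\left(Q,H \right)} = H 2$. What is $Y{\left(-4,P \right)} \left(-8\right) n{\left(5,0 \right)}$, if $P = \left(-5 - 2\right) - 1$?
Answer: $0$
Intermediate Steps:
$n{\left(Q,H \right)} = H$ ($n{\left(Q,H \right)} = \frac{H 2}{2} = \frac{2 H}{2} = H$)
$P = -8$ ($P = -7 - 1 = -8$)
$Y{\left(d,B \right)} = -2 + \frac{1}{B} + \frac{d}{2}$ ($Y{\left(d,B \right)} = -2 + \left(\frac{d}{B d} + \frac{d}{2}\right) = -2 + \left(d \frac{1}{B d} + d \frac{1}{2}\right) = -2 + \left(\frac{1}{B} + \frac{d}{2}\right) = -2 + \frac{1}{B} + \frac{d}{2}$)
$Y{\left(-4,P \right)} \left(-8\right) n{\left(5,0 \right)} = \left(-2 + \frac{1}{-8} + \frac{1}{2} \left(-4\right)\right) \left(-8\right) 0 = \left(-2 - \frac{1}{8} - 2\right) \left(-8\right) 0 = \left(- \frac{33}{8}\right) \left(-8\right) 0 = 33 \cdot 0 = 0$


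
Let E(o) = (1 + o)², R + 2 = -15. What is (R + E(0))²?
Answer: 256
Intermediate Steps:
R = -17 (R = -2 - 15 = -17)
(R + E(0))² = (-17 + (1 + 0)²)² = (-17 + 1²)² = (-17 + 1)² = (-16)² = 256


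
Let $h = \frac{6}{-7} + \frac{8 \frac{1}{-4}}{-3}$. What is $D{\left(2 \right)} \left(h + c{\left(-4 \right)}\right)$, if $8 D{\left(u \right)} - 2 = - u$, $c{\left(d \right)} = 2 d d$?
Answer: $0$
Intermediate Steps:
$c{\left(d \right)} = 2 d^{2}$
$D{\left(u \right)} = \frac{1}{4} - \frac{u}{8}$ ($D{\left(u \right)} = \frac{1}{4} + \frac{\left(-1\right) u}{8} = \frac{1}{4} - \frac{u}{8}$)
$h = - \frac{4}{21}$ ($h = 6 \left(- \frac{1}{7}\right) + 8 \left(- \frac{1}{4}\right) \left(- \frac{1}{3}\right) = - \frac{6}{7} - - \frac{2}{3} = - \frac{6}{7} + \frac{2}{3} = - \frac{4}{21} \approx -0.19048$)
$D{\left(2 \right)} \left(h + c{\left(-4 \right)}\right) = \left(\frac{1}{4} - \frac{1}{4}\right) \left(- \frac{4}{21} + 2 \left(-4\right)^{2}\right) = \left(\frac{1}{4} - \frac{1}{4}\right) \left(- \frac{4}{21} + 2 \cdot 16\right) = 0 \left(- \frac{4}{21} + 32\right) = 0 \cdot \frac{668}{21} = 0$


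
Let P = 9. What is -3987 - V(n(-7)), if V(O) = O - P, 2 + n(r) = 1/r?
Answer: -27831/7 ≈ -3975.9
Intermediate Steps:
n(r) = -2 + 1/r
V(O) = -9 + O (V(O) = O - 1*9 = O - 9 = -9 + O)
-3987 - V(n(-7)) = -3987 - (-9 + (-2 + 1/(-7))) = -3987 - (-9 + (-2 - 1/7)) = -3987 - (-9 - 15/7) = -3987 - 1*(-78/7) = -3987 + 78/7 = -27831/7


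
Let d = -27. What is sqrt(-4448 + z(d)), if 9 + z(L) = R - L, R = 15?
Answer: I*sqrt(4415) ≈ 66.445*I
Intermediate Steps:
z(L) = 6 - L (z(L) = -9 + (15 - L) = 6 - L)
sqrt(-4448 + z(d)) = sqrt(-4448 + (6 - 1*(-27))) = sqrt(-4448 + (6 + 27)) = sqrt(-4448 + 33) = sqrt(-4415) = I*sqrt(4415)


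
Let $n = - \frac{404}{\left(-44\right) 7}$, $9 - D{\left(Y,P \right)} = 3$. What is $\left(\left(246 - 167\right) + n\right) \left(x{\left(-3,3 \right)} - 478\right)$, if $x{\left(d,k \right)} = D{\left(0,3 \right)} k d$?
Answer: $- \frac{469984}{11} \approx -42726.0$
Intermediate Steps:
$D{\left(Y,P \right)} = 6$ ($D{\left(Y,P \right)} = 9 - 3 = 6$)
$x{\left(d,k \right)} = 6 d k$ ($x{\left(d,k \right)} = 6 k d = 6 d k$)
$n = \frac{101}{77}$ ($n = - \frac{404}{-308} = \left(-404\right) \left(- \frac{1}{308}\right) = \frac{101}{77} \approx 1.3117$)
$\left(\left(246 - 167\right) + n\right) \left(x{\left(-3,3 \right)} - 478\right) = \left(\left(246 - 167\right) + \frac{101}{77}\right) \left(6 \left(-3\right) 3 - 478\right) = \left(\left(246 - 167\right) + \frac{101}{77}\right) \left(-54 - 478\right) = \left(79 + \frac{101}{77}\right) \left(-532\right) = \frac{6184}{77} \left(-532\right) = - \frac{469984}{11}$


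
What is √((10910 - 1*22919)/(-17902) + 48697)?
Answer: √15606707655106/17902 ≈ 220.68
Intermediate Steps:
√((10910 - 1*22919)/(-17902) + 48697) = √((10910 - 22919)*(-1/17902) + 48697) = √(-12009*(-1/17902) + 48697) = √(12009/17902 + 48697) = √(871785703/17902) = √15606707655106/17902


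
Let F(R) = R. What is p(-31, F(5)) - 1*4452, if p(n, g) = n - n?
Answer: -4452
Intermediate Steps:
p(n, g) = 0
p(-31, F(5)) - 1*4452 = 0 - 1*4452 = 0 - 4452 = -4452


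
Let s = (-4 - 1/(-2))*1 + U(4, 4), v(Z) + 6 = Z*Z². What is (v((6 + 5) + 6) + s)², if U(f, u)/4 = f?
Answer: 96805921/4 ≈ 2.4201e+7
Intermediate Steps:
U(f, u) = 4*f
v(Z) = -6 + Z³ (v(Z) = -6 + Z*Z² = -6 + Z³)
s = 25/2 (s = (-4 - 1/(-2))*1 + 4*4 = (-4 - 1*(-½))*1 + 16 = (-4 + ½)*1 + 16 = -7/2*1 + 16 = -7/2 + 16 = 25/2 ≈ 12.500)
(v((6 + 5) + 6) + s)² = ((-6 + ((6 + 5) + 6)³) + 25/2)² = ((-6 + (11 + 6)³) + 25/2)² = ((-6 + 17³) + 25/2)² = ((-6 + 4913) + 25/2)² = (4907 + 25/2)² = (9839/2)² = 96805921/4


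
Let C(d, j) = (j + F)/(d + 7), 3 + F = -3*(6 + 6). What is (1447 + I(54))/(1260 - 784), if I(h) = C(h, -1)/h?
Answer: 2383189/783972 ≈ 3.0399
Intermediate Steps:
F = -39 (F = -3 - 3*(6 + 6) = -3 - 3*12 = -3 - 36 = -39)
C(d, j) = (-39 + j)/(7 + d) (C(d, j) = (j - 39)/(d + 7) = (-39 + j)/(7 + d))
I(h) = -40/(h*(7 + h)) (I(h) = ((-39 - 1)/(7 + h))/h = (-40/(7 + h))/h = -40/(h*(7 + h)))
(1447 + I(54))/(1260 - 784) = (1447 - 40/(54*(7 + 54)))/(1260 - 784) = (1447 - 40*1/54/61)/476 = (1447 - 40*1/54*1/61)*(1/476) = (1447 - 20/1647)*(1/476) = (2383189/1647)*(1/476) = 2383189/783972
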